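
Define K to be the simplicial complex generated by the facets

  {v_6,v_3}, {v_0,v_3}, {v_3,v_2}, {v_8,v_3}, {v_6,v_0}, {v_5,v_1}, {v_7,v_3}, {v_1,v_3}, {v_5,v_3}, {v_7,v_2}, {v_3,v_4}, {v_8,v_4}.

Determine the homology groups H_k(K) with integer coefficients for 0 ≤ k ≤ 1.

H_0 ≅ Z,  H_1 ≅ Z^4.

Fix the vertex order v_0 < v_1 < v_2 < v_3 < v_4 < v_5 < v_6 < v_7 < v_8 and write every simplex with vertices in increasing order. Then dim K = 1 and the simplices of K are:

  0-simplices (9): [v_0], [v_1], [v_2], [v_3], [v_4], [v_5], [v_6], [v_7], [v_8]
  1-simplices (12): [v_0,v_3], [v_0,v_6], [v_1,v_3], [v_1,v_5], [v_2,v_3], [v_2,v_7], [v_3,v_4], [v_3,v_5], [v_3,v_6], [v_3,v_7], [v_3,v_8], [v_4,v_8]

giving chain groups C_0 ≅ Z^9, C_1 ≅ Z^12.

Boundary ∂_1: C_1 → C_0 is given by ∂[p,q] = [q] − [p]. For instance
  ∂[v_1,v_5] = [v_5] − [v_1].
The 9×12 boundary matrix has rank 8 and Smith normal form diag(1,1,1,1,1,1,1,1).

From H_k ≅ ker(∂_k) / im(∂_{k+1}) we obtain:

  H_0: rank C_0 − rank ∂_1 = 9 − 8 = 1, and the invariant factors of ∂_1 are all 1, so H_0 = Z.
  H_1: rank ker ∂_1 − rank ∂_2 = (12 − 8) − 0 = 4, and there is no ∂_2, so H_1 = Z^4.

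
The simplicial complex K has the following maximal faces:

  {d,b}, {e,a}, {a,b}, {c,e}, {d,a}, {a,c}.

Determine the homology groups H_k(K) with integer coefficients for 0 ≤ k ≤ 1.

H_0 = Z,  H_1 = Z^2.

Fix the vertex order a < b < c < d < e and write every simplex with vertices in increasing order. Then dim K = 1 and the simplices of K are:

  0-simplices (5): a, b, c, d, e
  1-simplices (6): ab, ac, ad, ae, bd, ce

giving chain groups C_0 ≅ Z^5, C_1 ≅ Z^6.

The boundary map ∂_1: C_1 → C_0 maps an edge to its endpoints' difference, ∂[p,q] = q − p.
The 5×6 boundary matrix has rank 4 and Smith normal form diag(1,1,1,1).

Reading off H_k = ker ∂_k / im ∂_{k+1}:

  H_0: rank C_0 − rank ∂_1 = 5 − 4 = 1, and the invariant factors of ∂_1 are all 1, so H_0 ≅ Z.
  H_1: rank ker ∂_1 − rank ∂_2 = (6 − 4) − 0 = 2, and there is no ∂_2, so H_1 ≅ Z^2.

(K is a triangulation of a wedge of 2 circles.)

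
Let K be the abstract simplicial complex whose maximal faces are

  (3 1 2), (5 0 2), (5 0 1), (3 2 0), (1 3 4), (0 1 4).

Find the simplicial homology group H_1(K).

H_1 = Z.

Order the vertices as 0 < 1 < 2 < 3 < 4 < 5. Listing each simplex with vertices in this order, K has dimension 2 with simplices:

  0-simplices (6): [0], [1], [2], [3], [4], [5]
  1-simplices (12): [0,1], [0,2], [0,3], [0,4], [0,5], [1,2], [1,3], [1,4], [1,5], [2,3], [2,5], [3,4]
  2-simplices (6): [0,1,4], [0,1,5], [0,2,3], [0,2,5], [1,2,3], [1,3,4]

Hence C_0 ≅ Z^6, C_1 ≅ Z^12, C_2 ≅ Z^6.

∂_1: C_1 → C_0 maps an edge to its endpoints' difference, ∂[p,q] = q − p.
As a 6×12 matrix over Z this has rank 5, with invariant factors (1,1,1,1,1).

∂_2: C_2 → C_1 maps a triangle to the signed sum of its edges. For instance
  ∂[0,1,4] = [1,4] − [0,4] + [0,1],
  ∂[1,3,4] = [3,4] − [1,4] + [1,3].
This gives a 12×6 integer matrix of rank 6; reducing to Smith normal form yields diagonal entries (1,1,1,1,1,1).

Reading off H_k = ker ∂_k / im ∂_{k+1}:

  H_1: rank ker ∂_1 − rank ∂_2 = (12 − 5) − 6 = 1, and the invariant factors of ∂_2 are all 1, so H_1 = Z.

(K is a triangulation of the cylinder S^1 x I.)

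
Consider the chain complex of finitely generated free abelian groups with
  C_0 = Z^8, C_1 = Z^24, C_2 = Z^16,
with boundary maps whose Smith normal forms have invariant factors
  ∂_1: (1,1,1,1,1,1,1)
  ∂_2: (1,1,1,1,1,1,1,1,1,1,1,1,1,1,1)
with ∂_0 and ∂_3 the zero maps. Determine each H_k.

H_0 ≅ Z,  H_1 ≅ Z^2,  H_2 ≅ Z.

H_0: b_0 = 8 − 0 − 7 = 1; torsion from ∂_1 factors > 1: none. So H_0 ≅ Z.
H_1: b_1 = 24 − 7 − 15 = 2; torsion from ∂_2 factors > 1: none. So H_1 ≅ Z^2.
H_2: b_2 = 16 − 15 − 0 = 1; torsion from ∂_3 factors > 1: none. So H_2 ≅ Z.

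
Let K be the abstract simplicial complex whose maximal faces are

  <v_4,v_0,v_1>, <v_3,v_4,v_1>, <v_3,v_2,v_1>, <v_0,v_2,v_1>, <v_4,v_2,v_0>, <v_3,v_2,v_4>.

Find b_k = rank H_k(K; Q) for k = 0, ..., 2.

K has 5 vertices, 9 edges, 6 triangles.
rank ∂_0 = 0, rank ∂_1 = 4 ⇒ b_0 = 5 − 0 − 4 = 1; all invariant factors of ∂_1 are 1 so no torsion. So H_0 = Z.
rank ∂_1 = 4, rank ∂_2 = 5 ⇒ b_1 = 9 − 4 − 5 = 0; all invariant factors of ∂_2 are 1 so no torsion. So H_1 = 0.
rank ∂_2 = 5, rank ∂_3 = 0 ⇒ b_2 = 6 − 5 − 0 = 1. So H_2 = Z.

b_0 = 1, b_1 = 0, b_2 = 1.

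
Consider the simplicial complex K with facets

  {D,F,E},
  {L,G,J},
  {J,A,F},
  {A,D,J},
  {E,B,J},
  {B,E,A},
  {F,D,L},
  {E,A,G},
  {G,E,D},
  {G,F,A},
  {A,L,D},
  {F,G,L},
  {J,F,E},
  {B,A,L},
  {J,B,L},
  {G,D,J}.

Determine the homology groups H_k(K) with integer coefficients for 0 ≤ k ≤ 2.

H_0 = Z,  H_1 = Z^2,  H_2 = Z.

We work with the vertex ordering A < B < D < E < F < G < J < L. The simplices of K, each written with vertices in increasing order, are:

  0-simplices (8): A, B, D, E, F, G, J, L
  1-simplices (24): AB, AD, AE, AF, AG, AJ, AL, BE, BJ, BL, DE, DF, DG, DJ, DL, EF, EG, EJ, FG, FJ, FL, GJ, GL, JL
  2-simplices (16): ABE, ABL, ADJ, ADL, AEG, AFG, AFJ, BEJ, BJL, DEF, DEG, DFL, DGJ, EFJ, FGL, GJL

Hence C_0 ≅ Z^8, C_1 ≅ Z^24, C_2 ≅ Z^16.

∂_1: C_1 → C_0 sends each edge [p,q] (with p < q) to q − p. For instance
  ∂EG = G − E.
As a 8×24 matrix over Z this has rank 7, with invariant factors (1,1,1,1,1,1,1).

Boundary ∂_2: C_2 → C_1 maps a triangle to the signed sum of its edges. For instance
  ∂AFG = FG − AG + AF,
  ∂EFJ = FJ − EJ + EF.
The resulting 24×16 matrix has rank 15, and its Smith normal form has invariant factors (1,1,1,1,1,1,1,1,1,1,1,1,1,1,1).

Computing H_k = (kernel of ∂_k) / (image of ∂_{k+1}):

  H_0: rank C_0 − rank ∂_1 = 8 − 7 = 1, and the invariant factors of ∂_1 are all 1, so H_0 ≅ Z.
  H_1: rank ker ∂_1 − rank ∂_2 = (24 − 7) − 15 = 2, and the invariant factors of ∂_2 are all 1, so H_1 ≅ Z^2.
  H_2: rank ker ∂_2 − rank ∂_3 = (16 − 15) − 0 = 1, and there is no ∂_3, so H_2 ≅ Z.

(K is a triangulation of the torus T^2.)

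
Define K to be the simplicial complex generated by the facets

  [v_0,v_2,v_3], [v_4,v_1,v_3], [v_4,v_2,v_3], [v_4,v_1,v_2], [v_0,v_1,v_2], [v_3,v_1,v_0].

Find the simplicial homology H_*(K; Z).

Take the total order v_0 < v_1 < v_2 < v_3 < v_4 on the vertex set. Then K (dimension 2) consists of the simplices:

  0-simplices (5): [v_0], [v_1], [v_2], [v_3], [v_4]
  1-simplices (9): [v_0,v_1], [v_0,v_2], [v_0,v_3], [v_1,v_2], [v_1,v_3], [v_1,v_4], [v_2,v_3], [v_2,v_4], [v_3,v_4]
  2-simplices (6): [v_0,v_1,v_2], [v_0,v_1,v_3], [v_0,v_2,v_3], [v_1,v_2,v_4], [v_1,v_3,v_4], [v_2,v_3,v_4]

Hence C_0 ≅ Z^5, C_1 ≅ Z^9, C_2 ≅ Z^6.

Boundary ∂_1: C_1 → C_0 sends each edge [p,q] (with p < q) to q − p. For instance
  ∂[v_1,v_2] = [v_2] − [v_1].
The resulting 5×9 matrix has rank 4, and its Smith normal form has invariant factors (1,1,1,1).

Boundary ∂_2: C_2 → C_1 acts by ∂[p,q,r] = [q,r] − [p,r] + [p,q]. For instance
  ∂[v_1,v_3,v_4] = [v_3,v_4] − [v_1,v_4] + [v_1,v_3],
  ∂[v_1,v_2,v_4] = [v_2,v_4] − [v_1,v_4] + [v_1,v_2].
This gives a 9×6 integer matrix of rank 5; reducing to Smith normal form yields diagonal entries (1,1,1,1,1).

Reading off H_k = ker ∂_k / im ∂_{k+1}:

  H_0: rank C_0 − rank ∂_1 = 5 − 4 = 1, and the invariant factors of ∂_1 are all 1, so H_0 = Z.
  H_1: rank ker ∂_1 − rank ∂_2 = (9 − 4) − 5 = 0, and the invariant factors of ∂_2 are all 1, so H_1 = 0.
  H_2: rank ker ∂_2 − rank ∂_3 = (6 − 5) − 0 = 1, and there is no ∂_3, so H_2 = Z.

H_0 = Z,  H_1 = 0,  H_2 = Z.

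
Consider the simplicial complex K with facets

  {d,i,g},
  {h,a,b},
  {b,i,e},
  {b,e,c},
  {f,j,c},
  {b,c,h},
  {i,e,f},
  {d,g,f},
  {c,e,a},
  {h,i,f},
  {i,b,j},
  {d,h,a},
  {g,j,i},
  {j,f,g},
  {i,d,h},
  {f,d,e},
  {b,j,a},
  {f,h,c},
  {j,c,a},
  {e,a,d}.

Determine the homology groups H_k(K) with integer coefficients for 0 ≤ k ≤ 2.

Fix the vertex order a < b < c < d < e < f < g < h < i < j and write every simplex with vertices in increasing order. Then dim K = 2 and the simplices of K are:

  0-simplices (10): a, b, c, d, e, f, g, h, i, j
  1-simplices (30): ab, ac, ad, ae, ah, aj, bc, be, bh, bi, bj, ce, cf, ch, cj, de, df, dg, dh, di, ef, ei, fg, fh, fi, fj, gi, gj, hi, ij
  2-simplices (20): abh, abj, ace, acj, ade, adh, bce, bch, bei, bij, cfh, cfj, def, dfg, dgi, dhi, efi, fgj, fhi, gij

giving chain groups C_0 ≅ Z^10, C_1 ≅ Z^30, C_2 ≅ Z^20.

Boundary ∂_1: C_1 → C_0 is given by ∂[p,q] = [q] − [p]. For instance
  ∂ac = c − a.
This gives a 10×30 integer matrix of rank 9; reducing to Smith normal form yields diagonal entries (1,1,1,1,1,1,1,1,1).

∂_2: C_2 → C_1 acts by ∂[p,q,r] = [q,r] − [p,r] + [p,q]. For instance
  ∂adh = dh − ah + ad,
  ∂ade = de − ae + ad.
The 30×20 boundary matrix has rank 20 and Smith normal form diag(1,1,1,1,1,1,1,1,1,1,1,1,1,1,1,1,1,1,1,2).

Now H_k = ker ∂_k / im ∂_{k+1}, so:

  H_0: rank C_0 − rank ∂_1 = 10 − 9 = 1, and the invariant factors of ∂_1 are all 1, so H_0 = Z.
  H_1: rank ker ∂_1 − rank ∂_2 = (30 − 9) − 20 = 1, and ∂_2 has invariant factor 2 > 1, so H_1 = Z ⊕ Z/2Z.
  H_2: rank ker ∂_2 − rank ∂_3 = (20 − 20) − 0 = 0, and there is no ∂_3, so H_2 = 0.

As a check, the Euler characteristic is 10 − 30 + 20 = 0, which agrees with 1 − 1 + 0 = 0.

H_0 ≅ Z,  H_1 ≅ Z ⊕ Z/2Z,  H_2 = 0.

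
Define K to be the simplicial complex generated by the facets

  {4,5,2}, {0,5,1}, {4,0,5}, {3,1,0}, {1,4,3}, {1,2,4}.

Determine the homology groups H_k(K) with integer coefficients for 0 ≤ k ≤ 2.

H_0 = Z,  H_1 = Z,  H_2 = 0.

We work with the vertex ordering 0 < 1 < 2 < 3 < 4 < 5. The simplices of K, each written with vertices in increasing order, are:

  0-simplices (6): [0], [1], [2], [3], [4], [5]
  1-simplices (12): [0,1], [0,3], [0,4], [0,5], [1,2], [1,3], [1,4], [1,5], [2,4], [2,5], [3,4], [4,5]
  2-simplices (6): [0,1,3], [0,1,5], [0,4,5], [1,2,4], [1,3,4], [2,4,5]

so the chain groups are C_0 ≅ Z^6, C_1 ≅ Z^12, C_2 ≅ Z^6.

∂_1: C_1 → C_0 is given by ∂[p,q] = [q] − [p]. For instance
  ∂[2,5] = [5] − [2].
This gives a 6×12 integer matrix of rank 5; reducing to Smith normal form yields diagonal entries (1,1,1,1,1).

The boundary map ∂_2: C_2 → C_1 acts by ∂[p,q,r] = [q,r] − [p,r] + [p,q]. For instance
  ∂[0,1,3] = [1,3] − [0,3] + [0,1],
  ∂[1,2,4] = [2,4] − [1,4] + [1,2].
As a 12×6 matrix over Z this has rank 6, with invariant factors (1,1,1,1,1,1).

Computing H_k = (kernel of ∂_k) / (image of ∂_{k+1}):

  H_0: rank C_0 − rank ∂_1 = 6 − 5 = 1, and the invariant factors of ∂_1 are all 1, so H_0 = Z.
  H_1: rank ker ∂_1 − rank ∂_2 = (12 − 5) − 6 = 1, and the invariant factors of ∂_2 are all 1, so H_1 = Z.
  H_2: rank ker ∂_2 − rank ∂_3 = (6 − 6) − 0 = 0, and there is no ∂_3, so H_2 = 0.

As a check, the Euler characteristic is 6 − 12 + 6 = 0, which agrees with 1 − 1 + 0 = 0.
(K is a triangulation of the cylinder S^1 x I.)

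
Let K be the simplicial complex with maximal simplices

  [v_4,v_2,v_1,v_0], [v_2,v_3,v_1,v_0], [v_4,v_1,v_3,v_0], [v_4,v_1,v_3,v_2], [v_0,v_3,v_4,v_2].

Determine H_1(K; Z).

H_1 = 0.

Order the vertices as v_0 < v_1 < v_2 < v_3 < v_4. Listing each simplex with vertices in this order, K has dimension 3 with simplices:

  0-simplices (5): [v_0], [v_1], [v_2], [v_3], [v_4]
  1-simplices (10): [v_0,v_1], [v_0,v_2], [v_0,v_3], [v_0,v_4], [v_1,v_2], [v_1,v_3], [v_1,v_4], [v_2,v_3], [v_2,v_4], [v_3,v_4]
  2-simplices (10): [v_0,v_1,v_2], [v_0,v_1,v_3], [v_0,v_1,v_4], [v_0,v_2,v_3], [v_0,v_2,v_4], [v_0,v_3,v_4], [v_1,v_2,v_3], [v_1,v_2,v_4], [v_1,v_3,v_4], [v_2,v_3,v_4]
  3-simplices (5): [v_0,v_1,v_2,v_3], [v_0,v_1,v_2,v_4], [v_0,v_1,v_3,v_4], [v_0,v_2,v_3,v_4], [v_1,v_2,v_3,v_4]

giving chain groups C_0 ≅ Z^5, C_1 ≅ Z^10, C_2 ≅ Z^10, C_3 ≅ Z^5.

∂_1: C_1 → C_0 maps an edge to its endpoints' difference, ∂[p,q] = q − p.
This gives a 5×10 integer matrix of rank 4; reducing to Smith normal form yields diagonal entries (1,1,1,1).

∂_2: C_2 → C_1 maps a triangle to the signed sum of its edges. For instance
  ∂[v_0,v_2,v_4] = [v_2,v_4] − [v_0,v_4] + [v_0,v_2],
  ∂[v_0,v_1,v_2] = [v_1,v_2] − [v_0,v_2] + [v_0,v_1].
This gives a 10×10 integer matrix of rank 6; reducing to Smith normal form yields diagonal entries (1,1,1,1,1,1).

The boundary map ∂_3: C_3 → C_2 sends each 3-simplex σ to the alternating sum Σ_i (−1)^i (σ with its i-th vertex removed). For instance
  ∂[v_0,v_2,v_3,v_4] = [v_2,v_3,v_4] − [v_0,v_3,v_4] + [v_0,v_2,v_4] − [v_0,v_2,v_3],
  ∂[v_0,v_1,v_2,v_4] = [v_1,v_2,v_4] − [v_0,v_2,v_4] + [v_0,v_1,v_4] − [v_0,v_1,v_2].
The 10×5 boundary matrix has rank 4 and Smith normal form diag(1,1,1,1).

From H_k ≅ ker(∂_k) / im(∂_{k+1}) we obtain:

  H_1: rank ker ∂_1 − rank ∂_2 = (10 − 4) − 6 = 0, and the invariant factors of ∂_2 are all 1, so H_1 ≅ 0.

(K is a triangulation of the 3-sphere S^3.)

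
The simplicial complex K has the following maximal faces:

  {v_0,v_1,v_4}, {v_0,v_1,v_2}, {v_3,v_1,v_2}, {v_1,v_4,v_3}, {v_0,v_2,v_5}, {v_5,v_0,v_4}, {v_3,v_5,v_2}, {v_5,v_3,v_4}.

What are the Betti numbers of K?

K has 6 vertices, 12 edges, 8 triangles.
rank ∂_0 = 0, rank ∂_1 = 5 ⇒ b_0 = 6 − 0 − 5 = 1; all invariant factors of ∂_1 are 1 so no torsion. So H_0 = Z.
rank ∂_1 = 5, rank ∂_2 = 7 ⇒ b_1 = 12 − 5 − 7 = 0; all invariant factors of ∂_2 are 1 so no torsion. So H_1 = 0.
rank ∂_2 = 7, rank ∂_3 = 0 ⇒ b_2 = 8 − 7 − 0 = 1. So H_2 = Z.

b_0 = 1, b_1 = 0, b_2 = 1.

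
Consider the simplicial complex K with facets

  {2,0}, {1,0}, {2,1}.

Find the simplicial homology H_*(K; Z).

H_0 = Z,  H_1 = Z.

Fix the vertex order 0 < 1 < 2 and write every simplex with vertices in increasing order. Then dim K = 1 and the simplices of K are:

  0-simplices (3): [0], [1], [2]
  1-simplices (3): [0,1], [0,2], [1,2]

Hence C_0 ≅ Z^3, C_1 ≅ Z^3.

The boundary map ∂_1: C_1 → C_0 is given by ∂[p,q] = [q] − [p].
As a 3×3 matrix over Z this has rank 2, with invariant factors (1,1).

From H_k ≅ ker(∂_k) / im(∂_{k+1}) we obtain:

  H_0: rank C_0 − rank ∂_1 = 3 − 2 = 1, and the invariant factors of ∂_1 are all 1, so H_0 = Z.
  H_1: rank ker ∂_1 − rank ∂_2 = (3 − 2) − 0 = 1, and there is no ∂_2, so H_1 = Z.

As a check, the Euler characteristic is 3 − 3 = 0, which agrees with 1 − 1 = 0.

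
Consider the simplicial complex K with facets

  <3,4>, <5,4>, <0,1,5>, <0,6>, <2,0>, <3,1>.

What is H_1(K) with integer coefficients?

H_1 = Z.

K has 7 vertices, 8 edges, 1 triangle.
rank ∂_1 = 6, rank ∂_2 = 1 ⇒ b_1 = 8 − 6 − 1 = 1; all invariant factors of ∂_2 are 1 so no torsion. So H_1 ≅ Z.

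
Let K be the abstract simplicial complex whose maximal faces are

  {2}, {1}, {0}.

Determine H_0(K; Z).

H_0 ≅ Z^3.

We work with the vertex ordering 0 < 1 < 2. The simplices of K, each written with vertices in increasing order, are:

  0-simplices (3): [0], [1], [2]

Hence C_0 ≅ Z^3.

Computing H_k = (kernel of ∂_k) / (image of ∂_{k+1}):

  H_0: rank C_0 − rank ∂_1 = 3 − 0 = 3, and there is no ∂_1, so H_0 = Z^3.

(K is a triangulation of a set of 3 points.)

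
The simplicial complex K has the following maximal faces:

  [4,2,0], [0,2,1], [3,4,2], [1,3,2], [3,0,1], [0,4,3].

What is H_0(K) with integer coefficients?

H_0 = Z.

We work with the vertex ordering 0 < 1 < 2 < 3 < 4. The simplices of K, each written with vertices in increasing order, are:

  0-simplices (5): [0], [1], [2], [3], [4]
  1-simplices (9): [0,1], [0,2], [0,3], [0,4], [1,2], [1,3], [2,3], [2,4], [3,4]
  2-simplices (6): [0,1,2], [0,1,3], [0,2,4], [0,3,4], [1,2,3], [2,3,4]

Hence C_0 ≅ Z^5, C_1 ≅ Z^9, C_2 ≅ Z^6.

Boundary ∂_1: C_1 → C_0 is given by ∂[p,q] = [q] − [p]. For instance
  ∂[2,3] = [3] − [2].
The resulting 5×9 matrix has rank 4, and its Smith normal form has invariant factors (1,1,1,1).

∂_2: C_2 → C_1 acts by ∂[p,q,r] = [q,r] − [p,r] + [p,q]. For instance
  ∂[0,2,4] = [2,4] − [0,4] + [0,2],
  ∂[2,3,4] = [3,4] − [2,4] + [2,3].
As a 9×6 matrix over Z this has rank 5, with invariant factors (1,1,1,1,1).

From H_k ≅ ker(∂_k) / im(∂_{k+1}) we obtain:

  H_0: rank C_0 − rank ∂_1 = 5 − 4 = 1, and the invariant factors of ∂_1 are all 1, so H_0 ≅ Z.

(K is a triangulation of the 2-sphere S^2.)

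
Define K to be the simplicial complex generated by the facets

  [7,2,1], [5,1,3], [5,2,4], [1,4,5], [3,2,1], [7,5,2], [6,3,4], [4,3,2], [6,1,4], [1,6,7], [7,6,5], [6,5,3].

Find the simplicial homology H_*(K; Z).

Fix the vertex order 1 < 2 < 3 < 4 < 5 < 6 < 7 and write every simplex with vertices in increasing order. Then dim K = 2 and the simplices of K are:

  0-simplices (7): [1], [2], [3], [4], [5], [6], [7]
  1-simplices (18): [1,2], [1,3], [1,4], [1,5], [1,6], [1,7], [2,3], [2,4], [2,5], [2,7], [3,4], [3,5], [3,6], [4,5], [4,6], [5,6], [5,7], [6,7]
  2-simplices (12): [1,2,3], [1,2,7], [1,3,5], [1,4,5], [1,4,6], [1,6,7], [2,3,4], [2,4,5], [2,5,7], [3,4,6], [3,5,6], [5,6,7]

so the chain groups are C_0 ≅ Z^7, C_1 ≅ Z^18, C_2 ≅ Z^12.

∂_1: C_1 → C_0 maps an edge to its endpoints' difference, ∂[p,q] = q − p. For instance
  ∂[1,2] = [2] − [1].
As a 7×18 matrix over Z this has rank 6, with invariant factors (1,1,1,1,1,1).

The boundary map ∂_2: C_2 → C_1 maps a triangle to the signed sum of its edges. For instance
  ∂[1,3,5] = [3,5] − [1,5] + [1,3],
  ∂[1,4,6] = [4,6] − [1,6] + [1,4].
As a 18×12 matrix over Z this has rank 12, with invariant factors (1,1,1,1,1,1,1,1,1,1,1,2).

Computing H_k = (kernel of ∂_k) / (image of ∂_{k+1}):

  H_0: rank C_0 − rank ∂_1 = 7 − 6 = 1, and the invariant factors of ∂_1 are all 1, so H_0 = Z.
  H_1: rank ker ∂_1 − rank ∂_2 = (18 − 6) − 12 = 0, and ∂_2 has invariant factor 2 > 1, so H_1 = Z_2.
  H_2: rank ker ∂_2 − rank ∂_3 = (12 − 12) − 0 = 0, and there is no ∂_3, so H_2 = 0.

As a check, the Euler characteristic is 7 − 18 + 12 = 1, which agrees with 1 − 0 + 0 = 1.

H_0 = Z,  H_1 = Z_2,  H_2 = 0.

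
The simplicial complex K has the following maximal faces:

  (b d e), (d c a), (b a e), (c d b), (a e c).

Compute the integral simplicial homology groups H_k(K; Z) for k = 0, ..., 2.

H_0 = Z,  H_1 = Z,  H_2 = 0.

Take the total order a < b < c < d < e on the vertex set. Then K (dimension 2) consists of the simplices:

  0-simplices (5): a, b, c, d, e
  1-simplices (10): ab, ac, ad, ae, bc, bd, be, cd, ce, de
  2-simplices (5): abe, acd, ace, bcd, bde

giving chain groups C_0 ≅ Z^5, C_1 ≅ Z^10, C_2 ≅ Z^5.

∂_1: C_1 → C_0 sends each edge [p,q] (with p < q) to q − p. For instance
  ∂ac = c − a.
As a 5×10 matrix over Z this has rank 4, with invariant factors (1,1,1,1).

Boundary ∂_2: C_2 → C_1 maps a triangle to the signed sum of its edges. For instance
  ∂ace = ce − ae + ac,
  ∂abe = be − ae + ab.
This gives a 10×5 integer matrix of rank 5; reducing to Smith normal form yields diagonal entries (1,1,1,1,1).

From H_k ≅ ker(∂_k) / im(∂_{k+1}) we obtain:

  H_0: rank C_0 − rank ∂_1 = 5 − 4 = 1, and the invariant factors of ∂_1 are all 1, so H_0 = Z.
  H_1: rank ker ∂_1 − rank ∂_2 = (10 − 4) − 5 = 1, and the invariant factors of ∂_2 are all 1, so H_1 = Z.
  H_2: rank ker ∂_2 − rank ∂_3 = (5 − 5) − 0 = 0, and there is no ∂_3, so H_2 = 0.

(K is a triangulation of the Möbius band.)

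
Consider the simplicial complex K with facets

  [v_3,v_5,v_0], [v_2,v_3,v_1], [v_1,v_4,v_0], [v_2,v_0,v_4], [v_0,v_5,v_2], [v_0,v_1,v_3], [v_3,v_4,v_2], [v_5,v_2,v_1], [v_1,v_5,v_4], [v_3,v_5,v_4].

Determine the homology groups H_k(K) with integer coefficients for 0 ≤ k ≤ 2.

Take the total order v_0 < v_1 < v_2 < v_3 < v_4 < v_5 on the vertex set. Then K (dimension 2) consists of the simplices:

  0-simplices (6): [v_0], [v_1], [v_2], [v_3], [v_4], [v_5]
  1-simplices (15): (15 of them)
  2-simplices (10): [v_0,v_1,v_3], [v_0,v_1,v_4], [v_0,v_2,v_4], [v_0,v_2,v_5], [v_0,v_3,v_5], [v_1,v_2,v_3], [v_1,v_2,v_5], [v_1,v_4,v_5], [v_2,v_3,v_4], [v_3,v_4,v_5]

giving chain groups C_0 ≅ Z^6, C_1 ≅ Z^15, C_2 ≅ Z^10.

The boundary map ∂_1: C_1 → C_0 is given by ∂[p,q] = [q] − [p]. For instance
  ∂[v_0,v_3] = [v_3] − [v_0].
This gives a 6×15 integer matrix of rank 5; reducing to Smith normal form yields diagonal entries (1,1,1,1,1).

∂_2: C_2 → C_1 maps a triangle to the signed sum of its edges. For instance
  ∂[v_0,v_2,v_5] = [v_2,v_5] − [v_0,v_5] + [v_0,v_2],
  ∂[v_1,v_2,v_3] = [v_2,v_3] − [v_1,v_3] + [v_1,v_2].
This gives a 15×10 integer matrix of rank 10; reducing to Smith normal form yields diagonal entries (1,1,1,1,1,1,1,1,1,2).

Reading off H_k = ker ∂_k / im ∂_{k+1}:

  H_0: rank C_0 − rank ∂_1 = 6 − 5 = 1, and the invariant factors of ∂_1 are all 1, so H_0 = Z.
  H_1: rank ker ∂_1 − rank ∂_2 = (15 − 5) − 10 = 0, and ∂_2 has invariant factor 2 > 1, so H_1 = Z/2.
  H_2: rank ker ∂_2 − rank ∂_3 = (10 − 10) − 0 = 0, and there is no ∂_3, so H_2 = 0.

H_0 = Z,  H_1 = Z/2,  H_2 = 0.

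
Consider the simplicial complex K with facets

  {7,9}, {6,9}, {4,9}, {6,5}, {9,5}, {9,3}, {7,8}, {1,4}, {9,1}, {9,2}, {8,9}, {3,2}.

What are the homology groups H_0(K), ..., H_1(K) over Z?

H_0 = Z,  H_1 = Z^4.

We work with the vertex ordering 1 < 2 < 3 < 4 < 5 < 6 < 7 < 8 < 9. The simplices of K, each written with vertices in increasing order, are:

  0-simplices (9): [1], [2], [3], [4], [5], [6], [7], [8], [9]
  1-simplices (12): [1,4], [1,9], [2,3], [2,9], [3,9], [4,9], [5,6], [5,9], [6,9], [7,8], [7,9], [8,9]

so the chain groups are C_0 ≅ Z^9, C_1 ≅ Z^12.

∂_1: C_1 → C_0 sends each edge [p,q] (with p < q) to q − p. For instance
  ∂[7,8] = [8] − [7].
The resulting 9×12 matrix has rank 8, and its Smith normal form has invariant factors (1,1,1,1,1,1,1,1).

Reading off H_k = ker ∂_k / im ∂_{k+1}:

  H_0: rank C_0 − rank ∂_1 = 9 − 8 = 1, and the invariant factors of ∂_1 are all 1, so H_0 = Z.
  H_1: rank ker ∂_1 − rank ∂_2 = (12 − 8) − 0 = 4, and there is no ∂_2, so H_1 = Z^4.

As a check, the Euler characteristic is 9 − 12 = -3, which agrees with 1 − 4 = -3.
(K is a triangulation of a wedge of 4 circles.)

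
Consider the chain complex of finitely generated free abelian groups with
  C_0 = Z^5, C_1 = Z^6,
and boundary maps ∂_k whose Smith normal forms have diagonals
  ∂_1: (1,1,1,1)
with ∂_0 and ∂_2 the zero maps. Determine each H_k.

H_0: b_0 = 5 − 0 − 4 = 1; torsion from ∂_1 factors > 1: none. So H_0 = Z.
H_1: b_1 = 6 − 4 − 0 = 2; torsion from ∂_2 factors > 1: none. So H_1 = Z^2.

H_0 = Z,  H_1 = Z^2.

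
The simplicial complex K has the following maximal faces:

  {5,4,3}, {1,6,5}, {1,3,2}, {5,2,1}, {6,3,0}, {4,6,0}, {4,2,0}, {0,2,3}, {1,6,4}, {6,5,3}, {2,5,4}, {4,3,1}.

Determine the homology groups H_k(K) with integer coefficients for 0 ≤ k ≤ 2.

Order the vertices as 0 < 1 < 2 < 3 < 4 < 5 < 6. Listing each simplex with vertices in this order, K has dimension 2 with simplices:

  0-simplices (7): [0], [1], [2], [3], [4], [5], [6]
  1-simplices (18): [0,2], [0,3], [0,4], [0,6], [1,2], [1,3], [1,4], [1,5], [1,6], [2,3], [2,4], [2,5], [3,4], [3,5], [3,6], [4,5], [4,6], [5,6]
  2-simplices (12): [0,2,3], [0,2,4], [0,3,6], [0,4,6], [1,2,3], [1,2,5], [1,3,4], [1,4,6], [1,5,6], [2,4,5], [3,4,5], [3,5,6]

giving chain groups C_0 ≅ Z^7, C_1 ≅ Z^18, C_2 ≅ Z^12.

The boundary map ∂_1: C_1 → C_0 maps an edge to its endpoints' difference, ∂[p,q] = q − p. For instance
  ∂[0,3] = [3] − [0].
As a 7×18 matrix over Z this has rank 6, with invariant factors (1,1,1,1,1,1).

The boundary map ∂_2: C_2 → C_1 sends each 2-simplex [p,q,r] to [q,r] − [p,r] + [p,q]. For instance
  ∂[1,4,6] = [4,6] − [1,6] + [1,4],
  ∂[0,4,6] = [4,6] − [0,6] + [0,4].
The 18×12 boundary matrix has rank 12 and Smith normal form diag(1,1,1,1,1,1,1,1,1,1,1,2).

Reading off H_k = ker ∂_k / im ∂_{k+1}:

  H_0: rank C_0 − rank ∂_1 = 7 − 6 = 1, and the invariant factors of ∂_1 are all 1, so H_0 ≅ Z.
  H_1: rank ker ∂_1 − rank ∂_2 = (18 − 6) − 12 = 0, and ∂_2 has invariant factor 2 > 1, so H_1 ≅ Z/2.
  H_2: rank ker ∂_2 − rank ∂_3 = (12 − 12) − 0 = 0, and there is no ∂_3, so H_2 ≅ 0.

H_0 ≅ Z,  H_1 ≅ Z/2,  H_2 = 0.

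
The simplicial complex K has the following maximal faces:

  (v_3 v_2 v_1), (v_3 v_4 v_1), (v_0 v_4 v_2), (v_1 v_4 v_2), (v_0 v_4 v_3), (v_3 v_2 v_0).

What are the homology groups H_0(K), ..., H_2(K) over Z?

Take the total order v_0 < v_1 < v_2 < v_3 < v_4 on the vertex set. Then K (dimension 2) consists of the simplices:

  0-simplices (5): [v_0], [v_1], [v_2], [v_3], [v_4]
  1-simplices (9): [v_0,v_2], [v_0,v_3], [v_0,v_4], [v_1,v_2], [v_1,v_3], [v_1,v_4], [v_2,v_3], [v_2,v_4], [v_3,v_4]
  2-simplices (6): [v_0,v_2,v_3], [v_0,v_2,v_4], [v_0,v_3,v_4], [v_1,v_2,v_3], [v_1,v_2,v_4], [v_1,v_3,v_4]

Hence C_0 ≅ Z^5, C_1 ≅ Z^9, C_2 ≅ Z^6.

The boundary map ∂_1: C_1 → C_0 is given by ∂[p,q] = [q] − [p]. For instance
  ∂[v_0,v_3] = [v_3] − [v_0].
As a 5×9 matrix over Z this has rank 4, with invariant factors (1,1,1,1).

Boundary ∂_2: C_2 → C_1 sends each 2-simplex [p,q,r] to [q,r] − [p,r] + [p,q]. For instance
  ∂[v_0,v_3,v_4] = [v_3,v_4] − [v_0,v_4] + [v_0,v_3],
  ∂[v_1,v_3,v_4] = [v_3,v_4] − [v_1,v_4] + [v_1,v_3].
As a 9×6 matrix over Z this has rank 5, with invariant factors (1,1,1,1,1).

From H_k ≅ ker(∂_k) / im(∂_{k+1}) we obtain:

  H_0: rank C_0 − rank ∂_1 = 5 − 4 = 1, and the invariant factors of ∂_1 are all 1, so H_0 ≅ Z.
  H_1: rank ker ∂_1 − rank ∂_2 = (9 − 4) − 5 = 0, and the invariant factors of ∂_2 are all 1, so H_1 ≅ 0.
  H_2: rank ker ∂_2 − rank ∂_3 = (6 − 5) − 0 = 1, and there is no ∂_3, so H_2 ≅ Z.

H_0 = Z,  H_1 = 0,  H_2 = Z.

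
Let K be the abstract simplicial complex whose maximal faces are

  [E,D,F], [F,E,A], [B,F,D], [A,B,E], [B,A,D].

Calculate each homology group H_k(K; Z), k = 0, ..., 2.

H_0 = Z,  H_1 = Z,  H_2 = 0.

Fix the vertex order A < B < D < E < F and write every simplex with vertices in increasing order. Then dim K = 2 and the simplices of K are:

  0-simplices (5): A, B, D, E, F
  1-simplices (10): AB, AD, AE, AF, BD, BE, BF, DE, DF, EF
  2-simplices (5): ABD, ABE, AEF, BDF, DEF

giving chain groups C_0 ≅ Z^5, C_1 ≅ Z^10, C_2 ≅ Z^5.

∂_1: C_1 → C_0 maps an edge to its endpoints' difference, ∂[p,q] = q − p. For instance
  ∂BE = E − B.
The resulting 5×10 matrix has rank 4, and its Smith normal form has invariant factors (1,1,1,1).

Boundary ∂_2: C_2 → C_1 maps a triangle to the signed sum of its edges. For instance
  ∂ABE = BE − AE + AB,
  ∂BDF = DF − BF + BD.
The 10×5 boundary matrix has rank 5 and Smith normal form diag(1,1,1,1,1).

From H_k ≅ ker(∂_k) / im(∂_{k+1}) we obtain:

  H_0: rank C_0 − rank ∂_1 = 5 − 4 = 1, and the invariant factors of ∂_1 are all 1, so H_0 ≅ Z.
  H_1: rank ker ∂_1 − rank ∂_2 = (10 − 4) − 5 = 1, and the invariant factors of ∂_2 are all 1, so H_1 ≅ Z.
  H_2: rank ker ∂_2 − rank ∂_3 = (5 − 5) − 0 = 0, and there is no ∂_3, so H_2 ≅ 0.

As a check, the Euler characteristic is 5 − 10 + 5 = 0, which agrees with 1 − 1 + 0 = 0.
(K is a triangulation of the Möbius band.)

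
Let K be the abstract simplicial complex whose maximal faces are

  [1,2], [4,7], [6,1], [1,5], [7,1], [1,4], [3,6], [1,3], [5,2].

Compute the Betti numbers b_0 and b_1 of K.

Take the total order 1 < 2 < 3 < 4 < 5 < 6 < 7 on the vertex set. Then K (dimension 1) consists of the simplices:

  0-simplices (7): [1], [2], [3], [4], [5], [6], [7]
  1-simplices (9): [1,2], [1,3], [1,4], [1,5], [1,6], [1,7], [2,5], [3,6], [4,7]

Hence C_0 ≅ Z^7, C_1 ≅ Z^9.

The boundary map ∂_1: C_1 → C_0 is given by ∂[p,q] = [q] − [p]. For instance
  ∂[2,5] = [5] − [2].
As a 7×9 matrix over Z this has rank 6, with invariant factors (1,1,1,1,1,1).

From H_k ≅ ker(∂_k) / im(∂_{k+1}) we obtain:

  H_0: rank C_0 − rank ∂_1 = 7 − 6 = 1, and the invariant factors of ∂_1 are all 1, so H_0 ≅ Z.
  H_1: rank ker ∂_1 − rank ∂_2 = (9 − 6) − 0 = 3, and there is no ∂_2, so H_1 ≅ Z^3.

As a check, the Euler characteristic is 7 − 9 = -2, which agrees with 1 − 3 = -2.
(K is a triangulation of a wedge of 3 circles.)

Hence the Betti numbers are b_0 = 1, b_1 = 3.

b_0 = 1, b_1 = 3.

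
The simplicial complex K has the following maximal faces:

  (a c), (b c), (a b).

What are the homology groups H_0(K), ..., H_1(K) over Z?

K has 3 vertices, 3 edges.
rank ∂_0 = 0, rank ∂_1 = 2 ⇒ b_0 = 3 − 0 − 2 = 1; all invariant factors of ∂_1 are 1 so no torsion. So H_0 = Z.
rank ∂_1 = 2, rank ∂_2 = 0 ⇒ b_1 = 3 − 2 − 0 = 1. So H_1 = Z.

H_0 ≅ Z,  H_1 ≅ Z.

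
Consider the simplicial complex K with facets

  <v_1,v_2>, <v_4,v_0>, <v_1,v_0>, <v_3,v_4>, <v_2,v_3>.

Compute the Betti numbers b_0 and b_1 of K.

K has 5 vertices, 5 edges.
rank ∂_0 = 0, rank ∂_1 = 4 ⇒ b_0 = 5 − 0 − 4 = 1; all invariant factors of ∂_1 are 1 so no torsion. So H_0 ≅ Z.
rank ∂_1 = 4, rank ∂_2 = 0 ⇒ b_1 = 5 − 4 − 0 = 1. So H_1 ≅ Z.

b_0 = 1, b_1 = 1.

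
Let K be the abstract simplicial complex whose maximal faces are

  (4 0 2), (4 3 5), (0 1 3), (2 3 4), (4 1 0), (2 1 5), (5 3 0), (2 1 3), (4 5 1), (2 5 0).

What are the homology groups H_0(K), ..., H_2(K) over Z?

Fix the vertex order 0 < 1 < 2 < 3 < 4 < 5 and write every simplex with vertices in increasing order. Then dim K = 2 and the simplices of K are:

  0-simplices (6): [0], [1], [2], [3], [4], [5]
  1-simplices (15): [0,1], [0,2], [0,3], [0,4], [0,5], [1,2], [1,3], [1,4], [1,5], [2,3], [2,4], [2,5], [3,4], [3,5], [4,5]
  2-simplices (10): [0,1,3], [0,1,4], [0,2,4], [0,2,5], [0,3,5], [1,2,3], [1,2,5], [1,4,5], [2,3,4], [3,4,5]

giving chain groups C_0 ≅ Z^6, C_1 ≅ Z^15, C_2 ≅ Z^10.

The boundary map ∂_1: C_1 → C_0 sends each edge [p,q] (with p < q) to q − p.
As a 6×15 matrix over Z this has rank 5, with invariant factors (1,1,1,1,1).

Boundary ∂_2: C_2 → C_1 acts by ∂[p,q,r] = [q,r] − [p,r] + [p,q]. For instance
  ∂[0,2,5] = [2,5] − [0,5] + [0,2],
  ∂[2,3,4] = [3,4] − [2,4] + [2,3].
The resulting 15×10 matrix has rank 10, and its Smith normal form has invariant factors (1,1,1,1,1,1,1,1,1,2).

Now H_k = ker ∂_k / im ∂_{k+1}, so:

  H_0: rank C_0 − rank ∂_1 = 6 − 5 = 1, and the invariant factors of ∂_1 are all 1, so H_0 = Z.
  H_1: rank ker ∂_1 − rank ∂_2 = (15 − 5) − 10 = 0, and ∂_2 has invariant factor 2 > 1, so H_1 = Z/2.
  H_2: rank ker ∂_2 − rank ∂_3 = (10 − 10) − 0 = 0, and there is no ∂_3, so H_2 = 0.

As a check, the Euler characteristic is 6 − 15 + 10 = 1, which agrees with 1 − 0 + 0 = 1.

H_0 = Z,  H_1 = Z/2,  H_2 = 0.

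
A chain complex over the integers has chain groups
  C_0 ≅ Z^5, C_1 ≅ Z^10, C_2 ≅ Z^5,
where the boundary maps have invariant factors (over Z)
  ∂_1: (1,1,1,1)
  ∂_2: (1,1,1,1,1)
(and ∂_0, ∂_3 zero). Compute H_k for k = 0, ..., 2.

H_0 = Z,  H_1 = Z,  H_2 = 0.

H_0: b_0 = 5 − 0 − 4 = 1; torsion from ∂_1 factors > 1: none. So H_0 = Z.
H_1: b_1 = 10 − 4 − 5 = 1; torsion from ∂_2 factors > 1: none. So H_1 = Z.
H_2: b_2 = 5 − 5 − 0 = 0; torsion from ∂_3 factors > 1: none. So H_2 = 0.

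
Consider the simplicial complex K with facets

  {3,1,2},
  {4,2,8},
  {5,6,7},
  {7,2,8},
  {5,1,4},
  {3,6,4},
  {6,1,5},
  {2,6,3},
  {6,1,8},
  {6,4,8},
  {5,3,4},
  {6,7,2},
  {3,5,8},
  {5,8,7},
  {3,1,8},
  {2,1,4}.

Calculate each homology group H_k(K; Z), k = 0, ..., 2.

H_0 ≅ Z,  H_1 ≅ Z^2,  H_2 ≅ Z.

Fix the vertex order 1 < 2 < 3 < 4 < 5 < 6 < 7 < 8 and write every simplex with vertices in increasing order. Then dim K = 2 and the simplices of K are:

  0-simplices (8): [1], [2], [3], [4], [5], [6], [7], [8]
  1-simplices (24): (24 of them)
  2-simplices (16): [1,2,3], [1,2,4], [1,3,8], [1,4,5], [1,5,6], [1,6,8], [2,3,6], [2,4,8], [2,6,7], [2,7,8], [3,4,5], [3,4,6], [3,5,8], [4,6,8], [5,6,7], [5,7,8]

so the chain groups are C_0 ≅ Z^8, C_1 ≅ Z^24, C_2 ≅ Z^16.

Boundary ∂_1: C_1 → C_0 sends each edge [p,q] (with p < q) to q − p.
The resulting 8×24 matrix has rank 7, and its Smith normal form has invariant factors (1,1,1,1,1,1,1).

∂_2: C_2 → C_1 acts by ∂[p,q,r] = [q,r] − [p,r] + [p,q]. For instance
  ∂[5,6,7] = [6,7] − [5,7] + [5,6],
  ∂[1,5,6] = [5,6] − [1,6] + [1,5].
As a 24×16 matrix over Z this has rank 15, with invariant factors (1,1,1,1,1,1,1,1,1,1,1,1,1,1,1).

Now H_k = ker ∂_k / im ∂_{k+1}, so:

  H_0: rank C_0 − rank ∂_1 = 8 − 7 = 1, and the invariant factors of ∂_1 are all 1, so H_0 = Z.
  H_1: rank ker ∂_1 − rank ∂_2 = (24 − 7) − 15 = 2, and the invariant factors of ∂_2 are all 1, so H_1 = Z^2.
  H_2: rank ker ∂_2 − rank ∂_3 = (16 − 15) − 0 = 1, and there is no ∂_3, so H_2 = Z.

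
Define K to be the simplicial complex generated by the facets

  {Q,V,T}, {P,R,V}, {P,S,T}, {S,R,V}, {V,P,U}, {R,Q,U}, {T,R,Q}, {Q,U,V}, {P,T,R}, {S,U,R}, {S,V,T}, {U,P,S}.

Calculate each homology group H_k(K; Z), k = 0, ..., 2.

Fix the vertex order P < Q < R < S < T < U < V and write every simplex with vertices in increasing order. Then dim K = 2 and the simplices of K are:

  0-simplices (7): P, Q, R, S, T, U, V
  1-simplices (18): PR, PS, PT, PU, PV, QR, QT, QU, QV, RS, RT, RU, RV, ST, SU, SV, TV, UV
  2-simplices (12): PRT, PRV, PST, PSU, PUV, QRT, QRU, QTV, QUV, RSU, RSV, STV

Hence C_0 ≅ Z^7, C_1 ≅ Z^18, C_2 ≅ Z^12.

The boundary map ∂_1: C_1 → C_0 is given by ∂[p,q] = [q] − [p]. For instance
  ∂QR = R − Q.
The resulting 7×18 matrix has rank 6, and its Smith normal form has invariant factors (1,1,1,1,1,1).

The boundary map ∂_2: C_2 → C_1 sends each 2-simplex [p,q,r] to [q,r] − [p,r] + [p,q]. For instance
  ∂QRU = RU − QU + QR,
  ∂QUV = UV − QV + QU.
As a 18×12 matrix over Z this has rank 12, with invariant factors (1,1,1,1,1,1,1,1,1,1,1,2).

Now H_k = ker ∂_k / im ∂_{k+1}, so:

  H_0: rank C_0 − rank ∂_1 = 7 − 6 = 1, and the invariant factors of ∂_1 are all 1, so H_0 ≅ Z.
  H_1: rank ker ∂_1 − rank ∂_2 = (18 − 6) − 12 = 0, and ∂_2 has invariant factor 2 > 1, so H_1 ≅ Z/2.
  H_2: rank ker ∂_2 − rank ∂_3 = (12 − 12) − 0 = 0, and there is no ∂_3, so H_2 ≅ 0.

H_0 ≅ Z,  H_1 ≅ Z/2,  H_2 = 0.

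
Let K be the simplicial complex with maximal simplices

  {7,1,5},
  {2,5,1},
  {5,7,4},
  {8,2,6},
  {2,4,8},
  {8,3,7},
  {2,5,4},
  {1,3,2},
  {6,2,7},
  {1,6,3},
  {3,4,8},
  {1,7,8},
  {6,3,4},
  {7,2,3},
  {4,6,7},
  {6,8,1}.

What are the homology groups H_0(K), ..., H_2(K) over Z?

H_0 ≅ Z,  H_1 ≅ Z^2,  H_2 ≅ Z.

K has 8 vertices, 24 edges, 16 triangles.
rank ∂_0 = 0, rank ∂_1 = 7 ⇒ b_0 = 8 − 0 − 7 = 1; all invariant factors of ∂_1 are 1 so no torsion. So H_0 ≅ Z.
rank ∂_1 = 7, rank ∂_2 = 15 ⇒ b_1 = 24 − 7 − 15 = 2; all invariant factors of ∂_2 are 1 so no torsion. So H_1 ≅ Z^2.
rank ∂_2 = 15, rank ∂_3 = 0 ⇒ b_2 = 16 − 15 − 0 = 1. So H_2 ≅ Z.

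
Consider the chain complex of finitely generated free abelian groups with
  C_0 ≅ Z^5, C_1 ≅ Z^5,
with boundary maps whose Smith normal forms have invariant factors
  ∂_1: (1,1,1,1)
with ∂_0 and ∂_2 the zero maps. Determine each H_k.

H_0: b_0 = 5 − 0 − 4 = 1; torsion from ∂_1 factors > 1: none. So H_0 = Z.
H_1: b_1 = 5 − 4 − 0 = 1; torsion from ∂_2 factors > 1: none. So H_1 = Z.

H_0 = Z,  H_1 = Z.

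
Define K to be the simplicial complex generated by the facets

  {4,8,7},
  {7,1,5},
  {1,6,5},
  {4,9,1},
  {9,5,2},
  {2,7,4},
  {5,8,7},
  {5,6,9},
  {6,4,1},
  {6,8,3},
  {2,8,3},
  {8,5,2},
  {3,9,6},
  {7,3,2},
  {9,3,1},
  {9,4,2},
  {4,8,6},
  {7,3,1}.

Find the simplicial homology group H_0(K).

H_0 ≅ Z.

Fix the vertex order 1 < 2 < 3 < 4 < 5 < 6 < 7 < 8 < 9 and write every simplex with vertices in increasing order. Then dim K = 2 and the simplices of K are:

  0-simplices (9): [1], [2], [3], [4], [5], [6], [7], [8], [9]
  1-simplices (27): (27 of them)
  2-simplices (18): [1,3,7], [1,3,9], [1,4,6], [1,4,9], [1,5,6], [1,5,7], [2,3,7], [2,3,8], [2,4,7], [2,4,9], [2,5,8], [2,5,9], [3,6,8], [3,6,9], [4,6,8], [4,7,8], [5,6,9], [5,7,8]

giving chain groups C_0 ≅ Z^9, C_1 ≅ Z^27, C_2 ≅ Z^18.

Boundary ∂_1: C_1 → C_0 sends each edge [p,q] (with p < q) to q − p. For instance
  ∂[2,3] = [3] − [2].
The 9×27 boundary matrix has rank 8 and Smith normal form diag(1,1,1,1,1,1,1,1).

Boundary ∂_2: C_2 → C_1 maps a triangle to the signed sum of its edges. For instance
  ∂[5,6,9] = [6,9] − [5,9] + [5,6],
  ∂[2,4,9] = [4,9] − [2,9] + [2,4].
The resulting 27×18 matrix has rank 18, and its Smith normal form has invariant factors (1,1,1,1,1,1,1,1,1,1,1,1,1,1,1,1,1,2).

Now H_k = ker ∂_k / im ∂_{k+1}, so:

  H_0: rank C_0 − rank ∂_1 = 9 − 8 = 1, and the invariant factors of ∂_1 are all 1, so H_0 ≅ Z.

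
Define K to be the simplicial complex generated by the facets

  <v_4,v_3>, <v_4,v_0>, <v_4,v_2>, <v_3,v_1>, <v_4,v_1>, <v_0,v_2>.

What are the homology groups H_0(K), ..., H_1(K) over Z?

Take the total order v_0 < v_1 < v_2 < v_3 < v_4 on the vertex set. Then K (dimension 1) consists of the simplices:

  0-simplices (5): [v_0], [v_1], [v_2], [v_3], [v_4]
  1-simplices (6): [v_0,v_2], [v_0,v_4], [v_1,v_3], [v_1,v_4], [v_2,v_4], [v_3,v_4]

giving chain groups C_0 ≅ Z^5, C_1 ≅ Z^6.

The boundary map ∂_1: C_1 → C_0 sends each edge [p,q] (with p < q) to q − p. For instance
  ∂[v_0,v_2] = [v_2] − [v_0].
The resulting 5×6 matrix has rank 4, and its Smith normal form has invariant factors (1,1,1,1).

Reading off H_k = ker ∂_k / im ∂_{k+1}:

  H_0: rank C_0 − rank ∂_1 = 5 − 4 = 1, and the invariant factors of ∂_1 are all 1, so H_0 = Z.
  H_1: rank ker ∂_1 − rank ∂_2 = (6 − 4) − 0 = 2, and there is no ∂_2, so H_1 = Z^2.

H_0 ≅ Z,  H_1 ≅ Z^2.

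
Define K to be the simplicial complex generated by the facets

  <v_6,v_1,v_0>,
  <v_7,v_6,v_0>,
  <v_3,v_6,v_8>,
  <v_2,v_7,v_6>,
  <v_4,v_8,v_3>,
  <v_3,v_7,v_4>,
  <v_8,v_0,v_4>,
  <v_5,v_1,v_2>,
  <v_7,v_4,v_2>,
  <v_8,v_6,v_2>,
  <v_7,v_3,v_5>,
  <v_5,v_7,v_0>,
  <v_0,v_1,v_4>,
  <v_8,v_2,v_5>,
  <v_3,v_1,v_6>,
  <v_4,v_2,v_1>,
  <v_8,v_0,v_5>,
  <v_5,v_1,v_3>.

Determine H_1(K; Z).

H_1 ≅ Z^2.

Take the total order v_0 < v_1 < v_2 < v_3 < v_4 < v_5 < v_6 < v_7 < v_8 on the vertex set. Then K (dimension 2) consists of the simplices:

  0-simplices (9): [v_0], [v_1], [v_2], [v_3], [v_4], [v_5], [v_6], [v_7], [v_8]
  1-simplices (27): (27 of them)
  2-simplices (18): (18 of them)

giving chain groups C_0 ≅ Z^9, C_1 ≅ Z^27, C_2 ≅ Z^18.

∂_1: C_1 → C_0 is given by ∂[p,q] = [q] − [p].
This gives a 9×27 integer matrix of rank 8; reducing to Smith normal form yields diagonal entries (1,1,1,1,1,1,1,1).

∂_2: C_2 → C_1 acts by ∂[p,q,r] = [q,r] − [p,r] + [p,q]. For instance
  ∂[v_0,v_1,v_6] = [v_1,v_6] − [v_0,v_6] + [v_0,v_1],
  ∂[v_1,v_2,v_4] = [v_2,v_4] − [v_1,v_4] + [v_1,v_2].
As a 27×18 matrix over Z this has rank 17, with invariant factors (1,1,1,1,1,1,1,1,1,1,1,1,1,1,1,1,1).

Now H_k = ker ∂_k / im ∂_{k+1}, so:

  H_1: rank ker ∂_1 − rank ∂_2 = (27 − 8) − 17 = 2, and the invariant factors of ∂_2 are all 1, so H_1 ≅ Z^2.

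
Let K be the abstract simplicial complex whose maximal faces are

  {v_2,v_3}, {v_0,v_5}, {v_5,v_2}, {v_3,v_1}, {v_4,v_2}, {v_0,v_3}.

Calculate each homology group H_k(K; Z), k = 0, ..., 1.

We work with the vertex ordering v_0 < v_1 < v_2 < v_3 < v_4 < v_5. The simplices of K, each written with vertices in increasing order, are:

  0-simplices (6): [v_0], [v_1], [v_2], [v_3], [v_4], [v_5]
  1-simplices (6): [v_0,v_3], [v_0,v_5], [v_1,v_3], [v_2,v_3], [v_2,v_4], [v_2,v_5]

giving chain groups C_0 ≅ Z^6, C_1 ≅ Z^6.

The boundary map ∂_1: C_1 → C_0 is given by ∂[p,q] = [q] − [p].
The 6×6 boundary matrix has rank 5 and Smith normal form diag(1,1,1,1,1).

Now H_k = ker ∂_k / im ∂_{k+1}, so:

  H_0: rank C_0 − rank ∂_1 = 6 − 5 = 1, and the invariant factors of ∂_1 are all 1, so H_0 = Z.
  H_1: rank ker ∂_1 − rank ∂_2 = (6 − 5) − 0 = 1, and there is no ∂_2, so H_1 = Z.

H_0 = Z,  H_1 = Z.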